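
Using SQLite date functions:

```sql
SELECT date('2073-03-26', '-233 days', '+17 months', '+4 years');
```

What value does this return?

2078-01-05

Applying '-233 days' to 2073-03-26: counting 233 days back gives 2072-08-05.
Adding +17 months to 2072-08-05 gives 2074-01-05.
Adding +4 years to 2074-01-05 gives 2078-01-05.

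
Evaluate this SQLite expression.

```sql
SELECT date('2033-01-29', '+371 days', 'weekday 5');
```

2034-02-10

Applying '+371 days' to 2033-01-29: counting 371 days forward gives 2034-02-04.
`weekday 5` advances to the next Friday; 2034-02-04 is a Saturday, so it moves forward to 2034-02-10.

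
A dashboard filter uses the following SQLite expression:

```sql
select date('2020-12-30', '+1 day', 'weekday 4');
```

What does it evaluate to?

Advancing 1 more day within December lands on 2020-12-31.
`weekday 4` advances to the next Thursday; 2020-12-31 is already a Thursday, so it stays at 2020-12-31.

2020-12-31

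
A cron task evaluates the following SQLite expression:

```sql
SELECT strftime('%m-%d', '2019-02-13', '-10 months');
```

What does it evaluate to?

04-13

First apply '-10 months': 2019-02-13 → 2018-04-13.
`%m-%d` extracts the month-day: 04-13.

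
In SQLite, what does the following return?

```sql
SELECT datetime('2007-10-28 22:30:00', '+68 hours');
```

2007-10-31 18:30:00

+68 hours from 2007-10-28 22:30:00 is 2007-10-31 18:30:00 (crosses midnight).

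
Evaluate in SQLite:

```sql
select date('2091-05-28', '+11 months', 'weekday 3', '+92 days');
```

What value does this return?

2092-07-31

Adding +11 months to 2091-05-28 gives 2092-04-28.
`weekday 3` advances to the next Wednesday; 2092-04-28 is a Monday, so it moves forward to 2092-04-30.
Applying '+92 days' to 2092-04-30: counting 92 days forward gives 2092-07-31.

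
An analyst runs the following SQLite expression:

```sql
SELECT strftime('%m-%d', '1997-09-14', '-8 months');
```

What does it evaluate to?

01-14

First apply '-8 months': 1997-09-14 → 1997-01-14.
`%m-%d` extracts the month-day: 01-14.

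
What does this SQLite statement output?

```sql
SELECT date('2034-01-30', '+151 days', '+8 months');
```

Applying '+151 days' to 2034-01-30: counting 151 days forward gives 2034-06-30.
Adding +8 months to 2034-06-30 targets 2035-02-30. February 2035 has only 28 days, so SQLite normalizes the 2-day overflow forward to 2035-03-02.

2035-03-02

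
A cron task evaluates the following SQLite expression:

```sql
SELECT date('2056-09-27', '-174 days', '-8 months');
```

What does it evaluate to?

2055-08-06

Applying '-174 days' to 2056-09-27: counting 174 days back gives 2056-04-06.
Adding -8 months to 2056-04-06 gives 2055-08-06.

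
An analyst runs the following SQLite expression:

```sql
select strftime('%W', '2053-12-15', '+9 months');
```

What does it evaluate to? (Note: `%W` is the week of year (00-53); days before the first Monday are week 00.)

First apply '+9 months': 2053-12-15 → 2054-09-15.
2054-09-15 is a Tuesday. SQLite's %W counts Mondays since the year started; the result is 37.

37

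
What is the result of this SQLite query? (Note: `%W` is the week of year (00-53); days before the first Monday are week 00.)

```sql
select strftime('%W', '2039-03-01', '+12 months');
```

First apply '+12 months': 2039-03-01 → 2040-03-01.
2040-03-01 is a Thursday. SQLite's %W counts Mondays since the year started; the result is 09.

09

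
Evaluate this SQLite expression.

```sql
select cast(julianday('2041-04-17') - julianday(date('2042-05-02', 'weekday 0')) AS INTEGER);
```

`weekday 0` advances to the next Sunday; 2042-05-02 is a Friday, so it moves forward to 2042-05-04.
13 days remain in April 2041 after the 17th (30 − 17).
Full months from May 2041 through April 2042 contribute their day counts.
Then 4 days into May 2042.
Total: 13 + 31 + 30 + 31 + 31 + 30 + 31 + 30 + 31 + 31 + 28 + 31 + 30 + 4 = 382.
The subtraction is earlier − later, so the result is −382 → -382.

-382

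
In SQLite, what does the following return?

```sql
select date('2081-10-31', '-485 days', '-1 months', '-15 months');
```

2079-03-03

Applying '-485 days' to 2081-10-31: counting 485 days back gives 2080-07-03.
Adding -1 month to 2080-07-03 gives 2080-06-03.
Adding -15 months to 2080-06-03 gives 2079-03-03.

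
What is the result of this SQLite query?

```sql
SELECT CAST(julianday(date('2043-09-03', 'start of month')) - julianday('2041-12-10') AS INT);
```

`start of month` rewinds 2043-09-03 to 2043-09-01.
21 days remain in December 2041 after the 10th (31 − 10).
Full months from January 2042 through August 2043 contribute their day counts.
Then 1 day into September 2043.
Total: 21 + 31 + 28 + 31 + 30 + 31 + 30 + 31 + 31 + 30 + 31 + 30 + 31 + 31 + 28 + 31 + 30 + 31 + 30 + 31 + 31 + 1 = 630.

630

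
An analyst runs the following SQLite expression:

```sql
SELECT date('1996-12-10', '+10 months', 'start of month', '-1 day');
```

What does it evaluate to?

1997-09-30

Adding +10 months to 1996-12-10 gives 1997-10-10.
`start of month` rewinds 1997-10-10 to 1997-10-01.
Going back 1 day from 1997-10-01 reaches 1997-09-30 (last day of September, 30 days).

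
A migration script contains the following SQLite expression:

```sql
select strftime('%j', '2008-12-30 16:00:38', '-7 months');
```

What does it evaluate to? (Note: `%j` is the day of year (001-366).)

151

First apply '-7 months': 2008-12-30 16:00:38 → 2008-05-30 16:00:38.
Day-of-year for 2008-05-30: days since 2008-01-01 inclusive = 151, zero-padded to 151.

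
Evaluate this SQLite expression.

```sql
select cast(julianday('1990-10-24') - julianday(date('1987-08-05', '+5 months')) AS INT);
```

Adding +5 months to 1987-08-05 gives 1988-01-05.
26 days remain in January 1988 after the 5th (31 − 5).
Full months from February 1988 through September 1990 contribute their day counts.
Then 24 days into October 1990.
Total: 26 + 29 + 31 + 30 + 31 + 30 + 31 + 31 + 30 + 31 + 30 + 31 + 31 + 28 + 31 + 30 + 31 + 30 + 31 + 31 + 30 + 31 + 30 + 31 + 31 + 28 + 31 + 30 + 31 + 30 + 31 + 31 + 30 + 24 = 1023.

1023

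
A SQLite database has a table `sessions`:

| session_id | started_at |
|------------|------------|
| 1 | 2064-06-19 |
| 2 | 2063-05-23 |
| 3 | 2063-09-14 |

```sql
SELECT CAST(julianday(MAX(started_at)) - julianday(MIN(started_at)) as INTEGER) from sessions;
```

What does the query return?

MIN = 2063-05-23, MAX = 2064-06-19.
8 days remain in May 2063 after the 23rd (31 − 23).
Full months from June 2063 through May 2064 contribute their day counts.
Then 19 days into June 2064.
Total: 8 + 30 + 31 + 31 + 30 + 31 + 30 + 31 + 31 + 29 + 31 + 30 + 31 + 19 = 393.

393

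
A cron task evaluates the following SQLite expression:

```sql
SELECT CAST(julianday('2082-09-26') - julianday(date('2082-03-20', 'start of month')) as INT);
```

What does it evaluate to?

209

`start of month` rewinds 2082-03-20 to 2082-03-01.
30 days remain in March 2082 after the 1st (31 − 1).
April 2082: 30 days.
May 2082: 31 days.
June 2082: 30 days.
July 2082: 31 days.
August 2082: 31 days.
Then 26 days into September 2082.
Total: 30 + 30 + 31 + 30 + 31 + 31 + 26 = 209.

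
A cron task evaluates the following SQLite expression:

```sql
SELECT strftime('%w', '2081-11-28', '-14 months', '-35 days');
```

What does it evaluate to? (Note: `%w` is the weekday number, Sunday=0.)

6

First apply '-14 months', '-35 days': 2081-11-28 → 2080-08-24.
2080-08-24 is a Saturday; with Sunday=0 that is 6.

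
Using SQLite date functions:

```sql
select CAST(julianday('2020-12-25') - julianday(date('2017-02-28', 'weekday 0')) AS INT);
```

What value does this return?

1391

`weekday 0` advances to the next Sunday; 2017-02-28 is a Tuesday, so it moves forward to 2017-03-05.
26 days remain in March 2017 after the 5th (31 − 5).
Full months from April 2017 through November 2020 contribute their day counts.
Then 25 days into December 2020.
Total: 26 + 30 + 31 + 30 + 31 + 31 + 30 + 31 + 30 + 31 + 31 + 28 + 31 + 30 + 31 + 30 + 31 + 31 + 30 + 31 + 30 + 31 + 31 + 28 + 31 + 30 + 31 + 30 + 31 + 31 + 30 + 31 + 30 + 31 + 31 + 29 + 31 + 30 + 31 + 30 + 31 + 31 + 30 + 31 + 30 + 25 = 1391.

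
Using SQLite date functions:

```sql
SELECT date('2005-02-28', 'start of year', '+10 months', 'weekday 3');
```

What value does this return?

`start of year` rewinds 2005-02-28 to 2005-01-01.
Adding +10 months to 2005-01-01 gives 2005-11-01.
`weekday 3` advances to the next Wednesday; 2005-11-01 is a Tuesday, so it moves forward to 2005-11-02.

2005-11-02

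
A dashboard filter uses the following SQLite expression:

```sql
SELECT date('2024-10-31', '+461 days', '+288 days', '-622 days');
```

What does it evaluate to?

Applying '+461 days' to 2024-10-31: counting 461 days forward gives 2026-02-04.
Applying '+288 days' to 2026-02-04: counting 288 days forward gives 2026-11-19.
Applying '-622 days' to 2026-11-19: counting 622 days back gives 2025-03-07.

2025-03-07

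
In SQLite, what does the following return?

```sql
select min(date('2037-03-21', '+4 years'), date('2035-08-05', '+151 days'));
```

2036-01-03

date('2037-03-21', '+4 years') → 2041-03-21.
date('2035-08-05', '+151 days') → 2036-01-03.
Earlier of the two is 2036-01-03.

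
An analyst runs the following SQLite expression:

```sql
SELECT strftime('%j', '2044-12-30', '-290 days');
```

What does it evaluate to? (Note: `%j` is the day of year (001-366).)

075

First apply '-290 days': 2044-12-30 → 2044-03-15.
Day-of-year for 2044-03-15: days since 2044-01-01 inclusive = 75, zero-padded to 075.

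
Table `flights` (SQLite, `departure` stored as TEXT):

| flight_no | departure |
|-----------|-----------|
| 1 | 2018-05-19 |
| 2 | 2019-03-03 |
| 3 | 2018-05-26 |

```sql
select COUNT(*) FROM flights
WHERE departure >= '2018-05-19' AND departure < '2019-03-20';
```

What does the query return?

Rows in [2018-05-19, 2019-03-20): 2018-05-19, 2019-03-03, 2018-05-26 → 3 rows.

3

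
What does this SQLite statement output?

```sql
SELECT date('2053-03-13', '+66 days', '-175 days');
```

2052-11-24

Applying '+66 days' to 2053-03-13: counting 66 days forward gives 2053-05-18.
Applying '-175 days' to 2053-05-18: counting 175 days back gives 2052-11-24.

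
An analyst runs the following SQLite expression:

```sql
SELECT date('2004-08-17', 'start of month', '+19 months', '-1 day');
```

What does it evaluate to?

`start of month` rewinds 2004-08-17 to 2004-08-01.
Adding +19 months to 2004-08-01 gives 2006-03-01.
Going back 1 day from 2006-03-01 reaches 2006-02-28 (last day of February, 28 days).

2006-02-28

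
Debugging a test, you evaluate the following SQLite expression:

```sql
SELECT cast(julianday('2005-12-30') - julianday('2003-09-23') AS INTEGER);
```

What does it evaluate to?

829

7 days remain in September 2003 after the 23rd (30 − 23).
Full months from October 2003 through November 2005 contribute their day counts.
Then 30 days into December 2005.
Total: 7 + 31 + 30 + 31 + 31 + 29 + 31 + 30 + 31 + 30 + 31 + 31 + 30 + 31 + 30 + 31 + 31 + 28 + 31 + 30 + 31 + 30 + 31 + 31 + 30 + 31 + 30 + 30 = 829.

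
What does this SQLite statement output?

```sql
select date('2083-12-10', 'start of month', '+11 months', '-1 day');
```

2084-10-31

`start of month` rewinds 2083-12-10 to 2083-12-01.
Adding +11 months to 2083-12-01 gives 2084-11-01.
Going back 1 day from 2084-11-01 reaches 2084-10-31 (last day of October, 31 days).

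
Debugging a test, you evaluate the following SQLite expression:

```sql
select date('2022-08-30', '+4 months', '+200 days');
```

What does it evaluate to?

2023-07-18

Adding +4 months to 2022-08-30 gives 2022-12-30.
Applying '+200 days' to 2022-12-30: counting 200 days forward gives 2023-07-18.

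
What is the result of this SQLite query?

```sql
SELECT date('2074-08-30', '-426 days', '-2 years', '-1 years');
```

Applying '-426 days' to 2074-08-30: counting 426 days back gives 2073-06-30.
Adding -2 years to 2073-06-30 gives 2071-06-30.
Adding -1 year to 2071-06-30 gives 2070-06-30.

2070-06-30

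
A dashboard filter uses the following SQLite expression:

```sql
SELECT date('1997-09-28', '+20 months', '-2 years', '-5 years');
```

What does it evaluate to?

1992-05-28

Adding +20 months to 1997-09-28 gives 1999-05-28.
Adding -2 years to 1999-05-28 gives 1997-05-28.
Adding -5 years to 1997-05-28 gives 1992-05-28.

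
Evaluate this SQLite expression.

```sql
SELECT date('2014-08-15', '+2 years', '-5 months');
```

Adding +2 years to 2014-08-15 gives 2016-08-15.
Adding -5 months to 2016-08-15 gives 2016-03-15.

2016-03-15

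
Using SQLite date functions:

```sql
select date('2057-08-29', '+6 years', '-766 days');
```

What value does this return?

Adding +6 years to 2057-08-29 gives 2063-08-29.
Applying '-766 days' to 2063-08-29: counting 766 days back gives 2061-07-24.

2061-07-24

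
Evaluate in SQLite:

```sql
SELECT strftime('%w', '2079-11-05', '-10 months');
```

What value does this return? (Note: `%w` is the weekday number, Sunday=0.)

4

First apply '-10 months': 2079-11-05 → 2079-01-05.
2079-01-05 is a Thursday; with Sunday=0 that is 4.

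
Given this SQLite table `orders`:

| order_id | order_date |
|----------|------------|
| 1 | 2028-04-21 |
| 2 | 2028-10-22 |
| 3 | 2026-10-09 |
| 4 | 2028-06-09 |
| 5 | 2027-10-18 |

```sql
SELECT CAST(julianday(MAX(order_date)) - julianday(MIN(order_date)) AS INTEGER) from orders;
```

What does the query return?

744

MIN = 2026-10-09, MAX = 2028-10-22.
22 days remain in October 2026 after the 9th (31 − 9).
Full months from November 2026 through September 2028 contribute their day counts.
Then 22 days into October 2028.
Total: 22 + 30 + 31 + 31 + 28 + 31 + 30 + 31 + 30 + 31 + 31 + 30 + 31 + 30 + 31 + 31 + 29 + 31 + 30 + 31 + 30 + 31 + 31 + 30 + 22 = 744.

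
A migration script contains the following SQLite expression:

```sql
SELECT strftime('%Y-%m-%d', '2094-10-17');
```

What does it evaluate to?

2094-10-17

`%Y-%m-%d` extracts the ISO date: 2094-10-17.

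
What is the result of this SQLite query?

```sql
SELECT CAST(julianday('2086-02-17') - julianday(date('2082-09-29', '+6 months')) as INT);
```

Adding +6 months to 2082-09-29 gives 2083-03-29.
2 days remain in March 2083 after the 29th (31 − 29).
Full months from April 2083 through January 2086 contribute their day counts.
Then 17 days into February 2086.
Total: 2 + 30 + 31 + 30 + 31 + 31 + 30 + 31 + 30 + 31 + 31 + 29 + 31 + 30 + 31 + 30 + 31 + 31 + 30 + 31 + 30 + 31 + 31 + 28 + 31 + 30 + 31 + 30 + 31 + 31 + 30 + 31 + 30 + 31 + 31 + 17 = 1056.

1056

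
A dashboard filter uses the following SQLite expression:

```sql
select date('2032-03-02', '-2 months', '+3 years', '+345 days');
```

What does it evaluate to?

2035-12-13

Adding -2 months to 2032-03-02 gives 2032-01-02.
Adding +3 years to 2032-01-02 gives 2035-01-02.
Applying '+345 days' to 2035-01-02: counting 345 days forward gives 2035-12-13.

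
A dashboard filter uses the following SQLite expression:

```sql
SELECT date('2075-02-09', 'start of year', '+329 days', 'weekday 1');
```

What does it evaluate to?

2075-12-02

`start of year` rewinds 2075-02-09 to 2075-01-01.
Applying '+329 days' to 2075-01-01: counting 329 days forward gives 2075-11-26.
`weekday 1` advances to the next Monday; 2075-11-26 is a Tuesday, so it moves forward to 2075-12-02.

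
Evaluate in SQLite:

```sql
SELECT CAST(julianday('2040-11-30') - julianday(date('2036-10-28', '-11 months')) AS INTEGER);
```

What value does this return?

1829

Adding -11 months to 2036-10-28 gives 2035-11-28.
2 days remain in November 2035 after the 28th (30 − 28).
Full months from December 2035 through October 2040 contribute their day counts.
Then 30 days into November 2040.
Total: 2 + 31 + 31 + 29 + 31 + 30 + 31 + 30 + 31 + 31 + 30 + 31 + 30 + 31 + 31 + 28 + 31 + 30 + 31 + 30 + 31 + 31 + 30 + 31 + 30 + 31 + 31 + 28 + 31 + 30 + 31 + 30 + 31 + 31 + 30 + 31 + 30 + 31 + 31 + 28 + 31 + 30 + 31 + 30 + 31 + 31 + 30 + 31 + 30 + 31 + 31 + 29 + 31 + 30 + 31 + 30 + 31 + 31 + 30 + 31 + 30 = 1829.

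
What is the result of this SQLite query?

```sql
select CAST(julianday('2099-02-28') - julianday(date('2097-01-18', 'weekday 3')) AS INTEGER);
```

`weekday 3` advances to the next Wednesday; 2097-01-18 is a Friday, so it moves forward to 2097-01-23.
8 days remain in January 2097 after the 23rd (31 − 23).
Full months from February 2097 through January 2099 contribute their day counts.
Then 28 days into February 2099.
Total: 8 + 28 + 31 + 30 + 31 + 30 + 31 + 31 + 30 + 31 + 30 + 31 + 31 + 28 + 31 + 30 + 31 + 30 + 31 + 31 + 30 + 31 + 30 + 31 + 31 + 28 = 766.

766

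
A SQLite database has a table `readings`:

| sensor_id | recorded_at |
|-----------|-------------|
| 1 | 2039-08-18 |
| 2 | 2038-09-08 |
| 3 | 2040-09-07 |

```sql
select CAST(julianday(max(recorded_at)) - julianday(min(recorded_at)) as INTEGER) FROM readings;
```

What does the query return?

MIN = 2038-09-08, MAX = 2040-09-07.
22 days remain in September 2038 after the 8th (30 − 8).
Full months from October 2038 through August 2040 contribute their day counts.
Then 7 days into September 2040.
Total: 22 + 31 + 30 + 31 + 31 + 28 + 31 + 30 + 31 + 30 + 31 + 31 + 30 + 31 + 30 + 31 + 31 + 29 + 31 + 30 + 31 + 30 + 31 + 31 + 7 = 730.

730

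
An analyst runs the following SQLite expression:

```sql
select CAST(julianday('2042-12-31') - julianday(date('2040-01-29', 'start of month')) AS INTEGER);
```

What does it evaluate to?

1095

`start of month` rewinds 2040-01-29 to 2040-01-01.
30 days remain in January 2040 after the 1st (31 − 1).
Full months from February 2040 through November 2042 contribute their day counts.
Then 31 days into December 2042.
Total: 30 + 29 + 31 + 30 + 31 + 30 + 31 + 31 + 30 + 31 + 30 + 31 + 31 + 28 + 31 + 30 + 31 + 30 + 31 + 31 + 30 + 31 + 30 + 31 + 31 + 28 + 31 + 30 + 31 + 30 + 31 + 31 + 30 + 31 + 30 + 31 = 1095.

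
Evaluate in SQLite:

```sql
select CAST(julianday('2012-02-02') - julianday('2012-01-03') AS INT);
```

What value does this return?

30

28 days remain in January 2012 after the 3rd (31 − 3).
Then 2 days into February 2012.
Total: 28 + 2 = 30.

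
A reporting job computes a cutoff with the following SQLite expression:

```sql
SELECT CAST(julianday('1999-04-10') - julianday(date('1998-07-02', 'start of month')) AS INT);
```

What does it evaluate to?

`start of month` rewinds 1998-07-02 to 1998-07-01.
30 days remain in July 1998 after the 1st (31 − 1).
Full months from August 1998 through March 1999 contribute their day counts.
Then 10 days into April 1999.
Total: 30 + 31 + 30 + 31 + 30 + 31 + 31 + 28 + 31 + 10 = 283.

283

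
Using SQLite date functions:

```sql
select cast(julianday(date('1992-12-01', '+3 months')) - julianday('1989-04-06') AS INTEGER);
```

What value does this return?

Adding +3 months to 1992-12-01 gives 1993-03-01.
24 days remain in April 1989 after the 6th (30 − 6).
Full months from May 1989 through February 1993 contribute their day counts.
Then 1 day into March 1993.
Total: 24 + 31 + 30 + 31 + 31 + 30 + 31 + 30 + 31 + 31 + 28 + 31 + 30 + 31 + 30 + 31 + 31 + 30 + 31 + 30 + 31 + 31 + 28 + 31 + 30 + 31 + 30 + 31 + 31 + 30 + 31 + 30 + 31 + 31 + 29 + 31 + 30 + 31 + 30 + 31 + 31 + 30 + 31 + 30 + 31 + 31 + 28 + 1 = 1425.

1425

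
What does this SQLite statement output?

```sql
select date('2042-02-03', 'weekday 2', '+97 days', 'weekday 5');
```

`weekday 2` advances to the next Tuesday; 2042-02-03 is a Monday, so it moves forward to 2042-02-04.
Applying '+97 days' to 2042-02-04: counting 97 days forward gives 2042-05-12.
`weekday 5` advances to the next Friday; 2042-05-12 is a Monday, so it moves forward to 2042-05-16.

2042-05-16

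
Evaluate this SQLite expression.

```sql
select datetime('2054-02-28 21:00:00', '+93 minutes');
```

93 minutes = 1h 33m; +93 minutes from 2054-02-28 21:00:00 is 2054-02-28 22:33:00.

2054-02-28 22:33:00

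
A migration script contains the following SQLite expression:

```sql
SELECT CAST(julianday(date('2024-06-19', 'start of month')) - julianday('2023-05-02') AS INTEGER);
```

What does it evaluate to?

396

`start of month` rewinds 2024-06-19 to 2024-06-01.
29 days remain in May 2023 after the 2nd (31 − 2).
Full months from June 2023 through May 2024 contribute their day counts.
Then 1 day into June 2024.
Total: 29 + 30 + 31 + 31 + 30 + 31 + 30 + 31 + 31 + 29 + 31 + 30 + 31 + 1 = 396.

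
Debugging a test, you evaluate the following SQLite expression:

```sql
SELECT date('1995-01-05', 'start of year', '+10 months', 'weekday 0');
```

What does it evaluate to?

1995-11-05

`start of year` rewinds 1995-01-05 to 1995-01-01.
Adding +10 months to 1995-01-01 gives 1995-11-01.
`weekday 0` advances to the next Sunday; 1995-11-01 is a Wednesday, so it moves forward to 1995-11-05.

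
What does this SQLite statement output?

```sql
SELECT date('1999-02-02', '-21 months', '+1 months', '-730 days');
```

1995-06-03

Adding -21 months to 1999-02-02 gives 1997-05-02.
Adding +1 month to 1997-05-02 gives 1997-06-02.
Applying '-730 days' to 1997-06-02: counting 730 days back gives 1995-06-03.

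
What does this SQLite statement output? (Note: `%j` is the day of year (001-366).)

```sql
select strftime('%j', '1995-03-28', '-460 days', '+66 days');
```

058

First apply '-460 days', '+66 days': 1995-03-28 → 1994-02-27.
Day-of-year for 1994-02-27: days since 1994-01-01 inclusive = 58, zero-padded to 058.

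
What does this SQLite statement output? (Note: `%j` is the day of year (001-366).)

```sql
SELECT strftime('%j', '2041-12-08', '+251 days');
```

228

First apply '+251 days': 2041-12-08 → 2042-08-16.
Day-of-year for 2042-08-16: days since 2042-01-01 inclusive = 228, zero-padded to 228.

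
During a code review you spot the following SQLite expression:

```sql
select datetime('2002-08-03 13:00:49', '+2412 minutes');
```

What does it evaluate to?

2412 minutes = 40h 12m; +2412 minutes from 2002-08-03 13:00:49 is 2002-08-05 05:12:49 (crosses midnight).

2002-08-05 05:12:49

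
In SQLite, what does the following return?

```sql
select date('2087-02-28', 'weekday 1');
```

2087-03-03

`weekday 1` advances to the next Monday; 2087-02-28 is a Friday, so it moves forward to 2087-03-03.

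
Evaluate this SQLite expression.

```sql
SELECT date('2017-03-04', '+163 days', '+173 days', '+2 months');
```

2018-04-03

Applying '+163 days' to 2017-03-04: counting 163 days forward gives 2017-08-14.
Applying '+173 days' to 2017-08-14: counting 173 days forward gives 2018-02-03.
Adding +2 months to 2018-02-03 gives 2018-04-03.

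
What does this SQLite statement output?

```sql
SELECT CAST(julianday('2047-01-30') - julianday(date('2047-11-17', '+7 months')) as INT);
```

Adding +7 months to 2047-11-17 gives 2048-06-17.
1 day remains in January 2047 after the 30th (31 − 30).
Full months from February 2047 through May 2048 contribute their day counts.
Then 17 days into June 2048.
Total: 1 + 28 + 31 + 30 + 31 + 30 + 31 + 31 + 30 + 31 + 30 + 31 + 31 + 29 + 31 + 30 + 31 + 17 = 504.
The subtraction is earlier − later, so the result is −504 → -504.

-504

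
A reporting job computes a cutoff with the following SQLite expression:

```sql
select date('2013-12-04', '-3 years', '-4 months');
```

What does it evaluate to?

Adding -3 years to 2013-12-04 gives 2010-12-04.
Adding -4 months to 2010-12-04 gives 2010-08-04.

2010-08-04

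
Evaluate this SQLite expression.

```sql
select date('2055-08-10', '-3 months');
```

2055-05-10

Adding -3 months to 2055-08-10 gives 2055-05-10.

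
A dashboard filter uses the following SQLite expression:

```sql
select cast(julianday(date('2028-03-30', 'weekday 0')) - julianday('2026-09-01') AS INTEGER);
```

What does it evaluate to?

`weekday 0` advances to the next Sunday; 2028-03-30 is a Thursday, so it moves forward to 2028-04-02.
29 days remain in September 2026 after the 1st (30 − 1).
Full months from October 2026 through March 2028 contribute their day counts.
Then 2 days into April 2028.
Total: 29 + 31 + 30 + 31 + 31 + 28 + 31 + 30 + 31 + 30 + 31 + 31 + 30 + 31 + 30 + 31 + 31 + 29 + 31 + 2 = 579.

579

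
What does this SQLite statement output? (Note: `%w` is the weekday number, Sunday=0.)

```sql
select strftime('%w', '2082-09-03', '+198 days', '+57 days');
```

0

First apply '+198 days', '+57 days': 2082-09-03 → 2083-05-16.
2083-05-16 is a Sunday; with Sunday=0 that is 0.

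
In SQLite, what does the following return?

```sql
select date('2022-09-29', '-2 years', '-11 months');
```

2019-10-29

Adding -2 years to 2022-09-29 gives 2020-09-29.
Adding -11 months to 2020-09-29 gives 2019-10-29.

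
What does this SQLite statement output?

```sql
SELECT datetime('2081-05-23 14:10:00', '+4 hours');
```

2081-05-23 18:10:00

+4 hours from 2081-05-23 14:10:00 is 2081-05-23 18:10:00.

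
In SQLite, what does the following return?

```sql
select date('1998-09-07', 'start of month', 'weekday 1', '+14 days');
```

1998-09-21

`start of month` rewinds 1998-09-07 to 1998-09-01.
`weekday 1` advances to the next Monday; 1998-09-01 is a Tuesday, so it moves forward to 1998-09-07.
Advancing 14 more days within September lands on 1998-09-21.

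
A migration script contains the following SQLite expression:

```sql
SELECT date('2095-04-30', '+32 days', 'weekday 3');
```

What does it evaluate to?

April 2095 has 30 days; 0 remain after the 30th, so 1 days reach 2095-05-01.
May 2095 has 31 days; 30 remain after the 1st, so 31 days reach 2095-06-01.
`weekday 3` advances to the next Wednesday; 2095-06-01 is already a Wednesday, so it stays at 2095-06-01.

2095-06-01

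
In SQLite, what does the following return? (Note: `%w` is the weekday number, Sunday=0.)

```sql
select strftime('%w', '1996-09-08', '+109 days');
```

First apply '+109 days': 1996-09-08 → 1996-12-26.
1996-12-26 is a Thursday; with Sunday=0 that is 4.

4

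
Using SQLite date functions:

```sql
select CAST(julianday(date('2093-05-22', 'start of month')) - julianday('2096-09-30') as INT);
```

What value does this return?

-1248

`start of month` rewinds 2093-05-22 to 2093-05-01.
30 days remain in May 2093 after the 1st (31 − 1).
Full months from June 2093 through August 2096 contribute their day counts.
Then 30 days into September 2096.
Total: 30 + 30 + 31 + 31 + 30 + 31 + 30 + 31 + 31 + 28 + 31 + 30 + 31 + 30 + 31 + 31 + 30 + 31 + 30 + 31 + 31 + 28 + 31 + 30 + 31 + 30 + 31 + 31 + 30 + 31 + 30 + 31 + 31 + 29 + 31 + 30 + 31 + 30 + 31 + 31 + 30 = 1248.
The subtraction is earlier − later, so the result is −1248 → -1248.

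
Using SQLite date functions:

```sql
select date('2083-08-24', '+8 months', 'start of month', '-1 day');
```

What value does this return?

Adding +8 months to 2083-08-24 gives 2084-04-24.
`start of month` rewinds 2084-04-24 to 2084-04-01.
Going back 1 day from 2084-04-01 reaches 2084-03-31 (last day of March, 31 days).

2084-03-31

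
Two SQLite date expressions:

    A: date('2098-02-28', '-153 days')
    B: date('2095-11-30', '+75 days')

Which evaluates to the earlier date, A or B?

B

A = 2097-09-28.
B = 2096-02-13.
B is earlier.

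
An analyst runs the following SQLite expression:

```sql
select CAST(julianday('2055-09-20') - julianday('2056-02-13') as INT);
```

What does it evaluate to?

-146

10 days remain in September 2055 after the 20th (30 − 20).
October 2055: 31 days.
November 2055: 30 days.
December 2055: 31 days.
January 2056: 31 days.
Then 13 days into February 2056.
Total: 10 + 31 + 30 + 31 + 31 + 13 = 146.
The subtraction is earlier − later, so the result is −146 → -146.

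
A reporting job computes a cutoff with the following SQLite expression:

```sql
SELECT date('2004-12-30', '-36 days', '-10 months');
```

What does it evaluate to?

2004-01-24

Going back 30 days from 2004-12-30 reaches 2004-11-30 (last day of November, 30 days).
Going back 6 days within November lands on 2004-11-24.
Adding -10 months to 2004-11-24 gives 2004-01-24.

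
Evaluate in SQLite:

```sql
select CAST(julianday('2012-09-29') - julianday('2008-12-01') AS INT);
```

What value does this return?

1398

30 days remain in December 2008 after the 1st (31 − 1).
Full months from January 2009 through August 2012 contribute their day counts.
Then 29 days into September 2012.
Total: 30 + 31 + 28 + 31 + 30 + 31 + 30 + 31 + 31 + 30 + 31 + 30 + 31 + 31 + 28 + 31 + 30 + 31 + 30 + 31 + 31 + 30 + 31 + 30 + 31 + 31 + 28 + 31 + 30 + 31 + 30 + 31 + 31 + 30 + 31 + 30 + 31 + 31 + 29 + 31 + 30 + 31 + 30 + 31 + 31 + 29 = 1398.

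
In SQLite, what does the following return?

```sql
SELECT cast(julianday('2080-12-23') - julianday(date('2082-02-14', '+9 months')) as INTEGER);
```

Adding +9 months to 2082-02-14 gives 2082-11-14.
8 days remain in December 2080 after the 23rd (31 − 23).
Full months from January 2081 through October 2082 contribute their day counts.
Then 14 days into November 2082.
Total: 8 + 31 + 28 + 31 + 30 + 31 + 30 + 31 + 31 + 30 + 31 + 30 + 31 + 31 + 28 + 31 + 30 + 31 + 30 + 31 + 31 + 30 + 31 + 14 = 691.
The subtraction is earlier − later, so the result is −691 → -691.

-691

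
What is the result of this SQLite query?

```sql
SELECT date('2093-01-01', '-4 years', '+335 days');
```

2089-12-02

Adding -4 years to 2093-01-01 gives 2089-01-01.
Applying '+335 days' to 2089-01-01: counting 335 days forward gives 2089-12-02.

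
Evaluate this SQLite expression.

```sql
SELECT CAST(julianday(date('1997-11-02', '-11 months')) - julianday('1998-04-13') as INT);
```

-497

Adding -11 months to 1997-11-02 gives 1996-12-02.
29 days remain in December 1996 after the 2nd (31 − 2).
Full months from January 1997 through March 1998 contribute their day counts.
Then 13 days into April 1998.
Total: 29 + 31 + 28 + 31 + 30 + 31 + 30 + 31 + 31 + 30 + 31 + 30 + 31 + 31 + 28 + 31 + 13 = 497.
The subtraction is earlier − later, so the result is −497 → -497.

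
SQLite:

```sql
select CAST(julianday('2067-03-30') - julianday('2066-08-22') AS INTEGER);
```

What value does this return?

220

9 days remain in August 2066 after the 22nd (31 − 22).
Full months from September 2066 through February 2067 contribute their day counts.
Then 30 days into March 2067.
Total: 9 + 30 + 31 + 30 + 31 + 31 + 28 + 30 = 220.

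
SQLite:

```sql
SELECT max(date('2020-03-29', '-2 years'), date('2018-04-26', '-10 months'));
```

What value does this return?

2018-03-29

date('2020-03-29', '-2 years') → 2018-03-29.
date('2018-04-26', '-10 months') → 2017-06-26.
Later of the two is 2018-03-29.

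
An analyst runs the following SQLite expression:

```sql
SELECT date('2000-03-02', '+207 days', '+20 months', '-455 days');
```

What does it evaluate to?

2001-02-24

Applying '+207 days' to 2000-03-02: counting 207 days forward gives 2000-09-25.
Adding +20 months to 2000-09-25 gives 2002-05-25.
Applying '-455 days' to 2002-05-25: counting 455 days back gives 2001-02-24.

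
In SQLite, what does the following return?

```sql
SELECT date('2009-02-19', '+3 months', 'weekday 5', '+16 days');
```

2009-06-07

Adding +3 months to 2009-02-19 gives 2009-05-19.
`weekday 5` advances to the next Friday; 2009-05-19 is a Tuesday, so it moves forward to 2009-05-22.
May 2009 has 31 days; 9 remain after the 22nd, so 10 days reach 2009-06-01.
Advancing 6 more days within June lands on 2009-06-07.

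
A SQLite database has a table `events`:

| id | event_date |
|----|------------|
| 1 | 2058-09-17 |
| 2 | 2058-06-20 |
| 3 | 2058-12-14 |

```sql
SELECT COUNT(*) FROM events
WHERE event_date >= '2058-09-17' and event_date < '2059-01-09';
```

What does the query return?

Rows in [2058-09-17, 2059-01-09): 2058-09-17, 2058-12-14 → 2 rows.

2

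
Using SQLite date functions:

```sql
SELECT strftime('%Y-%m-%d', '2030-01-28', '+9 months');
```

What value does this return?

First apply '+9 months': 2030-01-28 → 2030-10-28.
`%Y-%m-%d` extracts the ISO date: 2030-10-28.

2030-10-28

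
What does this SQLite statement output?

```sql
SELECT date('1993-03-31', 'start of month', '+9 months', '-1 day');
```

`start of month` rewinds 1993-03-31 to 1993-03-01.
Adding +9 months to 1993-03-01 gives 1993-12-01.
Going back 1 day from 1993-12-01 reaches 1993-11-30 (last day of November, 30 days).

1993-11-30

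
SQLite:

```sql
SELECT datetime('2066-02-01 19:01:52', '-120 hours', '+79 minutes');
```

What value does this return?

-120 hours from 2066-02-01 19:01:52 is 2066-01-27 19:01:52 (crosses midnight).
79 minutes = 1h 19m; +79 minutes from 2066-01-27 19:01:52 is 2066-01-27 20:20:52.

2066-01-27 20:20:52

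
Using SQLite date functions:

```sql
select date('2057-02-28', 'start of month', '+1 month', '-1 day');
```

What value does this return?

2057-02-28

`start of month` rewinds 2057-02-28 to 2057-02-01.
Adding +1 month to 2057-02-01 gives 2057-03-01.
Going back 1 day from 2057-03-01 reaches 2057-02-28 (last day of February, 28 days).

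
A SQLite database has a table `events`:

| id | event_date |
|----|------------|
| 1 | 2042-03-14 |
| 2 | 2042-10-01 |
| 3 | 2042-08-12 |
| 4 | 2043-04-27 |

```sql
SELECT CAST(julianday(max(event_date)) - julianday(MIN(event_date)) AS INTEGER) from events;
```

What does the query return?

409

MIN = 2042-03-14, MAX = 2043-04-27.
17 days remain in March 2042 after the 14th (31 − 14).
Full months from April 2042 through March 2043 contribute their day counts.
Then 27 days into April 2043.
Total: 17 + 30 + 31 + 30 + 31 + 31 + 30 + 31 + 30 + 31 + 31 + 28 + 31 + 27 = 409.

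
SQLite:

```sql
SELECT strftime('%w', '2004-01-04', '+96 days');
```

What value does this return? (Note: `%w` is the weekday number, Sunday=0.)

First apply '+96 days': 2004-01-04 → 2004-04-09.
2004-04-09 is a Friday; with Sunday=0 that is 5.

5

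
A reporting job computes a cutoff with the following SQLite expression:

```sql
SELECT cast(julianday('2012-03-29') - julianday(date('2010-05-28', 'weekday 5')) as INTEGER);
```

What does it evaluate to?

671

`weekday 5` advances to the next Friday; 2010-05-28 is already a Friday, so it stays at 2010-05-28.
3 days remain in May 2010 after the 28th (31 − 28).
Full months from June 2010 through February 2012 contribute their day counts.
Then 29 days into March 2012.
Total: 3 + 30 + 31 + 31 + 30 + 31 + 30 + 31 + 31 + 28 + 31 + 30 + 31 + 30 + 31 + 31 + 30 + 31 + 30 + 31 + 31 + 29 + 29 = 671.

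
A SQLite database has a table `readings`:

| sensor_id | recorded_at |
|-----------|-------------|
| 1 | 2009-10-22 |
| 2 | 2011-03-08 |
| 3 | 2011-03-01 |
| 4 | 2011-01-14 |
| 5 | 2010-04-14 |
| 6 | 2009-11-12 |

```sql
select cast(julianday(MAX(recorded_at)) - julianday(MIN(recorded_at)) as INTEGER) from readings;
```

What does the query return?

MIN = 2009-10-22, MAX = 2011-03-08.
9 days remain in October 2009 after the 22nd (31 − 22).
Full months from November 2009 through February 2011 contribute their day counts.
Then 8 days into March 2011.
Total: 9 + 30 + 31 + 31 + 28 + 31 + 30 + 31 + 30 + 31 + 31 + 30 + 31 + 30 + 31 + 31 + 28 + 8 = 502.

502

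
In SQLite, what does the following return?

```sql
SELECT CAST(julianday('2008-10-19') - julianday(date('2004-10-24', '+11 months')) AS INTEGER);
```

Adding +11 months to 2004-10-24 gives 2005-09-24.
6 days remain in September 2005 after the 24th (30 − 24).
Full months from October 2005 through September 2008 contribute their day counts.
Then 19 days into October 2008.
Total: 6 + 31 + 30 + 31 + 31 + 28 + 31 + 30 + 31 + 30 + 31 + 31 + 30 + 31 + 30 + 31 + 31 + 28 + 31 + 30 + 31 + 30 + 31 + 31 + 30 + 31 + 30 + 31 + 31 + 29 + 31 + 30 + 31 + 30 + 31 + 31 + 30 + 19 = 1121.

1121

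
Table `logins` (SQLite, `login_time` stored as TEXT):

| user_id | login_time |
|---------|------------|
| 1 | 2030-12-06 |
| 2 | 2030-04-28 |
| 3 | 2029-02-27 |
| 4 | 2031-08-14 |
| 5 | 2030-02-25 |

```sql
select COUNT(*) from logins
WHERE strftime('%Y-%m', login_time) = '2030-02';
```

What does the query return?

Rows with year-month 2030-02: 2030-02-25 → 1.

1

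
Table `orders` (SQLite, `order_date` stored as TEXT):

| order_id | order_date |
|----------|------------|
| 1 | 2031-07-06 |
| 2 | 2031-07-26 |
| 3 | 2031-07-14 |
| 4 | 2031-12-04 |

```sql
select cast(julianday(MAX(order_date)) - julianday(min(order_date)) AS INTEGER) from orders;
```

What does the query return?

MIN = 2031-07-06, MAX = 2031-12-04.
25 days remain in July 2031 after the 6th (31 − 6).
August 2031: 31 days.
September 2031: 30 days.
October 2031: 31 days.
November 2031: 30 days.
Then 4 days into December 2031.
Total: 25 + 31 + 30 + 31 + 30 + 4 = 151.

151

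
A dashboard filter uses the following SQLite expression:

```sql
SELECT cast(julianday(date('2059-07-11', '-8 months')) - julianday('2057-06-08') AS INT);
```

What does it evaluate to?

Adding -8 months to 2059-07-11 gives 2058-11-11.
22 days remain in June 2057 after the 8th (30 − 8).
Full months from July 2057 through October 2058 contribute their day counts.
Then 11 days into November 2058.
Total: 22 + 31 + 31 + 30 + 31 + 30 + 31 + 31 + 28 + 31 + 30 + 31 + 30 + 31 + 31 + 30 + 31 + 11 = 521.

521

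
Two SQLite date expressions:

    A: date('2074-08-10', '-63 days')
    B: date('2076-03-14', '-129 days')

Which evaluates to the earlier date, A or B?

A = 2074-06-08.
B = 2075-11-06.
A is earlier.

A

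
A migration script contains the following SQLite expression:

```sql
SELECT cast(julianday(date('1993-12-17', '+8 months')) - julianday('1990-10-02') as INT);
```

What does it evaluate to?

1415

Adding +8 months to 1993-12-17 gives 1994-08-17.
29 days remain in October 1990 after the 2nd (31 − 2).
Full months from November 1990 through July 1994 contribute their day counts.
Then 17 days into August 1994.
Total: 29 + 30 + 31 + 31 + 28 + 31 + 30 + 31 + 30 + 31 + 31 + 30 + 31 + 30 + 31 + 31 + 29 + 31 + 30 + 31 + 30 + 31 + 31 + 30 + 31 + 30 + 31 + 31 + 28 + 31 + 30 + 31 + 30 + 31 + 31 + 30 + 31 + 30 + 31 + 31 + 28 + 31 + 30 + 31 + 30 + 31 + 17 = 1415.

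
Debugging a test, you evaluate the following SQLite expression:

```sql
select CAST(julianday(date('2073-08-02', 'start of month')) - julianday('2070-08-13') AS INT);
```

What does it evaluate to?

1084

`start of month` rewinds 2073-08-02 to 2073-08-01.
18 days remain in August 2070 after the 13th (31 − 13).
Full months from September 2070 through July 2073 contribute their day counts.
Then 1 day into August 2073.
Total: 18 + 30 + 31 + 30 + 31 + 31 + 28 + 31 + 30 + 31 + 30 + 31 + 31 + 30 + 31 + 30 + 31 + 31 + 29 + 31 + 30 + 31 + 30 + 31 + 31 + 30 + 31 + 30 + 31 + 31 + 28 + 31 + 30 + 31 + 30 + 31 + 1 = 1084.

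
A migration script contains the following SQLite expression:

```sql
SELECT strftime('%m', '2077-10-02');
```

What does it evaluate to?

`%m` extracts the 2-digit month (01-12): 10.

10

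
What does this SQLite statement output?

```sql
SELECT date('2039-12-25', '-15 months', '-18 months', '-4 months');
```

Adding -15 months to 2039-12-25 gives 2038-09-25.
Adding -18 months to 2038-09-25 gives 2037-03-25.
Adding -4 months to 2037-03-25 gives 2036-11-25.

2036-11-25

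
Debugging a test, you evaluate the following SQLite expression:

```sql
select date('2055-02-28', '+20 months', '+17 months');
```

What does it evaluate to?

Adding +20 months to 2055-02-28 gives 2056-10-28.
Adding +17 months to 2056-10-28 gives 2058-03-28.

2058-03-28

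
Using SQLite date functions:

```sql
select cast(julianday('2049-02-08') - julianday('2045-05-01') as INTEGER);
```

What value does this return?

1379

30 days remain in May 2045 after the 1st (31 − 1).
Full months from June 2045 through January 2049 contribute their day counts.
Then 8 days into February 2049.
Total: 30 + 30 + 31 + 31 + 30 + 31 + 30 + 31 + 31 + 28 + 31 + 30 + 31 + 30 + 31 + 31 + 30 + 31 + 30 + 31 + 31 + 28 + 31 + 30 + 31 + 30 + 31 + 31 + 30 + 31 + 30 + 31 + 31 + 29 + 31 + 30 + 31 + 30 + 31 + 31 + 30 + 31 + 30 + 31 + 31 + 8 = 1379.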